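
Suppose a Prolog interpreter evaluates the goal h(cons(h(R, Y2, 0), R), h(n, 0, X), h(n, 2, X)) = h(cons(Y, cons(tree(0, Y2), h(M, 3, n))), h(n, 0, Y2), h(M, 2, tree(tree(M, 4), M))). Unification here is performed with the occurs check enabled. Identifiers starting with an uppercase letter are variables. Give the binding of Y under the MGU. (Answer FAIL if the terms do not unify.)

Decompose h/3: cons(h(R, Y2, 0), R) = cons(Y, cons(tree(0, Y2), h(M, 3, n))),  h(n, 0, X) = h(n, 0, Y2),  h(n, 2, X) = h(M, 2, tree(tree(M, 4), M)).
Decompose cons/2: h(R, Y2, 0) = Y,  R = cons(tree(0, Y2), h(M, 3, n)).
Bind Y := h(R, Y2, 0); no other remaining equation mentions Y.
Bind R := cons(tree(0, Y2), h(M, 3, n)); no other remaining equation mentions R. Substituting into the earlier binding gives Y := h(cons(tree(0, Y2), h(M, 3, n)), Y2, 0).
Decompose h/3: n = n,  0 = 0,  X = Y2.
Delete trivial equation n = n.
Delete trivial equation 0 = 0.
Bind X := Y2; substituting into the remaining equation gives: h(n, 2, Y2) = h(M, 2, tree(tree(M, 4), M)).
Decompose h/3: n = M,  2 = 2,  Y2 = tree(tree(M, 4), M).
Bind M := n; substituting into the one remaining equation that mentions M gives: Y2 = tree(tree(n, 4), n). Substituting into the earlier bindings gives Y := h(cons(tree(0, Y2), h(n, 3, n)), Y2, 0), R := cons(tree(0, Y2), h(n, 3, n)).
Delete trivial equation 2 = 2.
Bind Y2 := tree(tree(n, 4), n). Substituting into the earlier bindings gives Y := h(cons(tree(0, tree(tree(n, 4), n)), h(n, 3, n)), tree(tree(n, 4), n), 0), R := cons(tree(0, tree(tree(n, 4), n)), h(n, 3, n)), X := tree(tree(n, 4), n).
MGU = { Y ↦ h(cons(tree(0, tree(tree(n, 4), n)), h(n, 3, n)), tree(tree(n, 4), n), 0), R ↦ cons(tree(0, tree(tree(n, 4), n)), h(n, 3, n)), X ↦ tree(tree(n, 4), n), M ↦ n, Y2 ↦ tree(tree(n, 4), n) }, so Y ↦ h(cons(tree(0, tree(tree(n, 4), n)), h(n, 3, n)), tree(tree(n, 4), n), 0).

h(cons(tree(0, tree(tree(n, 4), n)), h(n, 3, n)), tree(tree(n, 4), n), 0)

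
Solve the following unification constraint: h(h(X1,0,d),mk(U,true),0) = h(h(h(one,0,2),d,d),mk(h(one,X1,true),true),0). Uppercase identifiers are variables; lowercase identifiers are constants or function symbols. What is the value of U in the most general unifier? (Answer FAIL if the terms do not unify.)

FAIL

Decompose h/3: h(X1,0,d) = h(h(one,0,2),d,d),  mk(U,true) = mk(h(one,X1,true),true),  0 = 0.
Decompose h/3: X1 = h(one,0,2),  0 = d,  d = d.
Bind X1 := h(one,0,2); substituting into the one remaining equation that mentions X1 gives: mk(U,true) = mk(h(one,h(one,0,2),true),true).
Clash: constants 0 and d differ; no unifier exists.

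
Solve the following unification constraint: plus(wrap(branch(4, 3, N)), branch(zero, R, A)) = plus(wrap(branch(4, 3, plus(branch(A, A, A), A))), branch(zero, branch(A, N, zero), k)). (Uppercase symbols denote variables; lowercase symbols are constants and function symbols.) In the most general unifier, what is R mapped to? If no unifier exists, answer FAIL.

Decompose plus/2: wrap(branch(4, 3, N)) = wrap(branch(4, 3, plus(branch(A, A, A), A))),  branch(zero, R, A) = branch(zero, branch(A, N, zero), k).
Decompose wrap/1: branch(4, 3, N) = branch(4, 3, plus(branch(A, A, A), A)).
Decompose branch/3: 4 = 4,  3 = 3,  N = plus(branch(A, A, A), A).
Delete trivial equation 4 = 4.
Delete trivial equation 3 = 3.
Bind N := plus(branch(A, A, A), A); substituting into the remaining equation gives: branch(zero, R, A) = branch(zero, branch(A, plus(branch(A, A, A), A), zero), k).
Decompose branch/3: zero = zero,  R = branch(A, plus(branch(A, A, A), A), zero),  A = k.
Delete trivial equation zero = zero.
Bind R := branch(A, plus(branch(A, A, A), A), zero); no other remaining equation mentions R.
Bind A := k. Substituting into the earlier bindings gives N := plus(branch(k, k, k), k), R := branch(k, plus(branch(k, k, k), k), zero).
MGU = { N := plus(branch(k, k, k), k), R := branch(k, plus(branch(k, k, k), k), zero), A := k }, so R := branch(k, plus(branch(k, k, k), k), zero).

branch(k, plus(branch(k, k, k), k), zero)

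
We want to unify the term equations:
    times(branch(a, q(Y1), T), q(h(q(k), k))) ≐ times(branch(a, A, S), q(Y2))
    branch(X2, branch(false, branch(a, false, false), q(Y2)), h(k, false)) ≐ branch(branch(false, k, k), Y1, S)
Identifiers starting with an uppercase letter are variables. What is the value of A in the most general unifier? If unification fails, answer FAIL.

Decompose times/2: branch(a, q(Y1), T) ≐ branch(a, A, S),  q(h(q(k), k)) ≐ q(Y2).
Decompose branch/3: a ≐ a,  q(Y1) ≐ A,  T ≐ S.
Delete trivial equation a ≐ a.
Bind A := q(Y1); no other remaining equation mentions A.
Bind T := S; no other remaining equation mentions T.
Decompose q/1: h(q(k), k) ≐ Y2.
Bind Y2 := h(q(k), k); substituting into the remaining equation gives: branch(X2, branch(false, branch(a, false, false), q(h(q(k), k))), h(k, false)) ≐ branch(branch(false, k, k), Y1, S).
Decompose branch/3: X2 ≐ branch(false, k, k),  branch(false, branch(a, false, false), q(h(q(k), k))) ≐ Y1,  h(k, false) ≐ S.
Bind X2 := branch(false, k, k); no other remaining equation mentions X2.
Bind Y1 := branch(false, branch(a, false, false), q(h(q(k), k))); no other remaining equation mentions Y1. Substituting into the earlier binding gives A := q(branch(false, branch(a, false, false), q(h(q(k), k)))).
Bind S := h(k, false). Substituting into the earlier binding gives T := h(k, false).
MGU = { A ↦ q(branch(false, branch(a, false, false), q(h(q(k), k)))), T ↦ h(k, false), Y2 ↦ h(q(k), k), X2 ↦ branch(false, k, k), Y1 ↦ branch(false, branch(a, false, false), q(h(q(k), k))), S ↦ h(k, false) }, so A ↦ q(branch(false, branch(a, false, false), q(h(q(k), k)))).

q(branch(false, branch(a, false, false), q(h(q(k), k))))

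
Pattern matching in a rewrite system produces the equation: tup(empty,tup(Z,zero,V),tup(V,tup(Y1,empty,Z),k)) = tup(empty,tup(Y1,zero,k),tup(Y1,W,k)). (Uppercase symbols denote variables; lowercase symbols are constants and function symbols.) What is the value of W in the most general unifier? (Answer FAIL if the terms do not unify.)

Decompose tup/3: empty = empty,  tup(Z,zero,V) = tup(Y1,zero,k),  tup(V,tup(Y1,empty,Z),k) = tup(Y1,W,k).
Delete trivial equation empty = empty.
Decompose tup/3: Z = Y1,  zero = zero,  V = k.
Bind Z := Y1; substituting into the one remaining equation that mentions Z gives: tup(V,tup(Y1,empty,Y1),k) = tup(Y1,W,k).
Delete trivial equation zero = zero.
Bind V := k; substituting into the remaining equation gives: tup(k,tup(Y1,empty,Y1),k) = tup(Y1,W,k).
Decompose tup/3: k = Y1,  tup(Y1,empty,Y1) = W,  k = k.
Bind Y1 := k; substituting into the one remaining equation that mentions Y1 gives: tup(k,empty,k) = W. Substituting into the earlier binding gives Z := k.
Bind W := tup(k,empty,k); no other remaining equation mentions W.
Delete trivial equation k = k.
MGU = { Z ↦ k, V ↦ k, Y1 ↦ k, W ↦ tup(k,empty,k) }, so W ↦ tup(k,empty,k).

tup(k,empty,k)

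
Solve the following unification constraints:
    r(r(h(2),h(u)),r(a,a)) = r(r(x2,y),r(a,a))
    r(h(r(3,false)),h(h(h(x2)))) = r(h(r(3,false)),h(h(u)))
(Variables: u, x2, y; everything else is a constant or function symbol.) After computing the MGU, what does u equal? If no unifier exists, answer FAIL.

Decompose r/2: r(h(2),h(u)) = r(x2,y),  r(a,a) = r(a,a).
Decompose r/2: h(2) = x2,  h(u) = y.
Bind x2 := h(2); substituting into the one remaining equation that mentions x2 gives: r(h(r(3,false)),h(h(h(h(2))))) = r(h(r(3,false)),h(h(u))).
Bind y := h(u); no other remaining equation mentions y.
Delete trivial equation r(a,a) = r(a,a).
Decompose r/2: h(r(3,false)) = h(r(3,false)),  h(h(h(h(2)))) = h(h(u)).
Delete trivial equation h(r(3,false)) = h(r(3,false)).
Decompose h/1: h(h(h(2))) = h(u).
Decompose h/1: h(h(2)) = u.
Bind u := h(h(2)). Substituting into the earlier binding gives y := h(h(h(2))).
MGU = { x2 ↦ h(2), y ↦ h(h(h(2))), u ↦ h(h(2)) }, so u ↦ h(h(2)).

h(h(2))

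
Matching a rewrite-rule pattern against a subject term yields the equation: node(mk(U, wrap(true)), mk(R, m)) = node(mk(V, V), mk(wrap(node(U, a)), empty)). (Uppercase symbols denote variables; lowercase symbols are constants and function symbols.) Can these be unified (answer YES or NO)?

Decompose node/2: mk(U, wrap(true)) = mk(V, V),  mk(R, m) = mk(wrap(node(U, a)), empty).
Decompose mk/2: U = V,  wrap(true) = V.
Bind U := V; substituting into the one remaining equation that mentions U gives: mk(R, m) = mk(wrap(node(V, a)), empty).
Bind V := wrap(true); substituting into the remaining equation gives: mk(R, m) = mk(wrap(node(wrap(true), a)), empty). Substituting into the earlier binding gives U := wrap(true).
Decompose mk/2: R = wrap(node(wrap(true), a)),  m = empty.
Bind R := wrap(node(wrap(true), a)); no other remaining equation mentions R.
Clash: constants m and empty differ; no unifier exists.

NO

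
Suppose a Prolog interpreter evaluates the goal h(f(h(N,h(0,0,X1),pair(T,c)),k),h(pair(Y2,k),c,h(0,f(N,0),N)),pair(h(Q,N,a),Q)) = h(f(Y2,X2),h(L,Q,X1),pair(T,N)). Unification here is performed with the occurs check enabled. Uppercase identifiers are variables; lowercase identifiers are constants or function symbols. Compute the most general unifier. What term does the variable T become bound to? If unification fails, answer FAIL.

h(c,c,a)

Decompose h/3: f(h(N,h(0,0,X1),pair(T,c)),k) = f(Y2,X2),  h(pair(Y2,k),c,h(0,f(N,0),N)) = h(L,Q,X1),  pair(h(Q,N,a),Q) = pair(T,N).
Decompose f/2: h(N,h(0,0,X1),pair(T,c)) = Y2,  k = X2.
Bind Y2 := h(N,h(0,0,X1),pair(T,c)); substituting into the one remaining equation that mentions Y2 gives: h(pair(h(N,h(0,0,X1),pair(T,c)),k),c,h(0,f(N,0),N)) = h(L,Q,X1).
Bind X2 := k; no other remaining equation mentions X2.
Decompose h/3: pair(h(N,h(0,0,X1),pair(T,c)),k) = L,  c = Q,  h(0,f(N,0),N) = X1.
Bind L := pair(h(N,h(0,0,X1),pair(T,c)),k); no other remaining equation mentions L.
Bind Q := c; substituting into the one remaining equation that mentions Q gives: pair(h(c,N,a),c) = pair(T,N).
Bind X1 := h(0,f(N,0),N); no other remaining equation mentions X1. Substituting into the earlier bindings gives Y2 := h(N,h(0,0,h(0,f(N,0),N)),pair(T,c)), L := pair(h(N,h(0,0,h(0,f(N,0),N)),pair(T,c)),k).
Decompose pair/2: h(c,N,a) = T,  c = N.
Bind T := h(c,N,a); no other remaining equation mentions T. Substituting into the earlier bindings gives Y2 := h(N,h(0,0,h(0,f(N,0),N)),pair(h(c,N,a),c)), L := pair(h(N,h(0,0,h(0,f(N,0),N)),pair(h(c,N,a),c)),k).
Bind N := c. Substituting into the earlier bindings gives Y2 := h(c,h(0,0,h(0,f(c,0),c)),pair(h(c,c,a),c)), L := pair(h(c,h(0,0,h(0,f(c,0),c)),pair(h(c,c,a),c)),k), X1 := h(0,f(c,0),c), T := h(c,c,a).
MGU = { Y2 ↦ h(c,h(0,0,h(0,f(c,0),c)),pair(h(c,c,a),c)), X2 ↦ k, L ↦ pair(h(c,h(0,0,h(0,f(c,0),c)),pair(h(c,c,a),c)),k), Q ↦ c, X1 ↦ h(0,f(c,0),c), T ↦ h(c,c,a), N ↦ c }, so T ↦ h(c,c,a).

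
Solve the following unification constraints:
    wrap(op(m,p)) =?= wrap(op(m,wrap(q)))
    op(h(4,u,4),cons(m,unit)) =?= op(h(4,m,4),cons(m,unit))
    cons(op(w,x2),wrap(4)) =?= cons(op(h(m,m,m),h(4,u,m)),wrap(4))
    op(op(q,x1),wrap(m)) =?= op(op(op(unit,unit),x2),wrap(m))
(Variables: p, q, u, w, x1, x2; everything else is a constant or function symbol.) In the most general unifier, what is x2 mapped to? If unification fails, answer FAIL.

Decompose wrap/1: op(m,p) =?= op(m,wrap(q)).
Decompose op/2: m =?= m,  p =?= wrap(q).
Delete trivial equation m =?= m.
Bind p := wrap(q); no other remaining equation mentions p.
Decompose op/2: h(4,u,4) =?= h(4,m,4),  cons(m,unit) =?= cons(m,unit).
Decompose h/3: 4 =?= 4,  u =?= m,  4 =?= 4.
Delete trivial equation 4 =?= 4.
Bind u := m; substituting into the one remaining equation that mentions u gives: cons(op(w,x2),wrap(4)) =?= cons(op(h(m,m,m),h(4,m,m)),wrap(4)).
Delete trivial equation 4 =?= 4.
Delete trivial equation cons(m,unit) =?= cons(m,unit).
Decompose cons/2: op(w,x2) =?= op(h(m,m,m),h(4,m,m)),  wrap(4) =?= wrap(4).
Decompose op/2: w =?= h(m,m,m),  x2 =?= h(4,m,m).
Bind w := h(m,m,m); no other remaining equation mentions w.
Bind x2 := h(4,m,m); substituting into the one remaining equation that mentions x2 gives: op(op(q,x1),wrap(m)) =?= op(op(op(unit,unit),h(4,m,m)),wrap(m)).
Delete trivial equation wrap(4) =?= wrap(4).
Decompose op/2: op(q,x1) =?= op(op(unit,unit),h(4,m,m)),  wrap(m) =?= wrap(m).
Decompose op/2: q =?= op(unit,unit),  x1 =?= h(4,m,m).
Bind q := op(unit,unit); no other remaining equation mentions q. Substituting into the earlier binding gives p := wrap(op(unit,unit)).
Bind x1 := h(4,m,m); no other remaining equation mentions x1.
Delete trivial equation wrap(m) =?= wrap(m).
MGU = { p := wrap(op(unit,unit)), u := m, w := h(m,m,m), x2 := h(4,m,m), q := op(unit,unit), x1 := h(4,m,m) }, so x2 := h(4,m,m).

h(4,m,m)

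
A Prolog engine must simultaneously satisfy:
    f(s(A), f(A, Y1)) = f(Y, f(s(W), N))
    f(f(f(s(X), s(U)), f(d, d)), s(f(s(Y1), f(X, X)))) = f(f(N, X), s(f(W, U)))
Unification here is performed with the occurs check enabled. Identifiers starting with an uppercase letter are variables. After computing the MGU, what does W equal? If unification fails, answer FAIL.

s(f(s(f(d, d)), s(f(f(d, d), f(d, d)))))

Decompose f/2: s(A) = Y,  f(A, Y1) = f(s(W), N).
Bind Y := s(A); no other remaining equation mentions Y.
Decompose f/2: A = s(W),  Y1 = N.
Bind A := s(W); no other remaining equation mentions A. Substituting into the earlier binding gives Y := s(s(W)).
Bind Y1 := N; substituting into the remaining equation gives: f(f(f(s(X), s(U)), f(d, d)), s(f(s(N), f(X, X)))) = f(f(N, X), s(f(W, U))).
Decompose f/2: f(f(s(X), s(U)), f(d, d)) = f(N, X),  s(f(s(N), f(X, X))) = s(f(W, U)).
Decompose f/2: f(s(X), s(U)) = N,  f(d, d) = X.
Bind N := f(s(X), s(U)); substituting into the one remaining equation that mentions N gives: s(f(s(f(s(X), s(U))), f(X, X))) = s(f(W, U)). Substituting into the earlier binding gives Y1 := f(s(X), s(U)).
Bind X := f(d, d); substituting into the remaining equation gives: s(f(s(f(s(f(d, d)), s(U))), f(f(d, d), f(d, d)))) = s(f(W, U)). Substituting into the earlier bindings gives Y1 := f(s(f(d, d)), s(U)), N := f(s(f(d, d)), s(U)).
Decompose s/1: f(s(f(s(f(d, d)), s(U))), f(f(d, d), f(d, d))) = f(W, U).
Decompose f/2: s(f(s(f(d, d)), s(U))) = W,  f(f(d, d), f(d, d)) = U.
Bind W := s(f(s(f(d, d)), s(U))); no other remaining equation mentions W. Substituting into the earlier bindings gives Y := s(s(s(f(s(f(d, d)), s(U))))), A := s(s(f(s(f(d, d)), s(U)))).
Bind U := f(f(d, d), f(d, d)). Substituting into the earlier bindings gives Y := s(s(s(f(s(f(d, d)), s(f(f(d, d), f(d, d))))))), A := s(s(f(s(f(d, d)), s(f(f(d, d), f(d, d)))))), Y1 := f(s(f(d, d)), s(f(f(d, d), f(d, d)))), N := f(s(f(d, d)), s(f(f(d, d), f(d, d)))), W := s(f(s(f(d, d)), s(f(f(d, d), f(d, d))))).
MGU = { Y -> s(s(s(f(s(f(d, d)), s(f(f(d, d), f(d, d))))))), A -> s(s(f(s(f(d, d)), s(f(f(d, d), f(d, d)))))), Y1 -> f(s(f(d, d)), s(f(f(d, d), f(d, d)))), N -> f(s(f(d, d)), s(f(f(d, d), f(d, d)))), X -> f(d, d), W -> s(f(s(f(d, d)), s(f(f(d, d), f(d, d))))), U -> f(f(d, d), f(d, d)) }, so W -> s(f(s(f(d, d)), s(f(f(d, d), f(d, d))))).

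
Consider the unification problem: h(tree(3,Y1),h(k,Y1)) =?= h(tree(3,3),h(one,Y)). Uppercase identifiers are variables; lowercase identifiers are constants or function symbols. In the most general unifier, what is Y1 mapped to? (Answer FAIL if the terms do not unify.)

Decompose h/2: tree(3,Y1) =?= tree(3,3),  h(k,Y1) =?= h(one,Y).
Decompose tree/2: 3 =?= 3,  Y1 =?= 3.
Delete trivial equation 3 =?= 3.
Bind Y1 := 3; substituting into the remaining equation gives: h(k,3) =?= h(one,Y).
Decompose h/2: k =?= one,  3 =?= Y.
Clash: constants k and one differ; no unifier exists.

FAIL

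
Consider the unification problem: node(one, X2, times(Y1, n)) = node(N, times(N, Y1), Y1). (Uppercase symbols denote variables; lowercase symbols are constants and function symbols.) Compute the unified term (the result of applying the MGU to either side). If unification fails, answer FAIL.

Decompose node/3: one = N,  X2 = times(N, Y1),  times(Y1, n) = Y1.
Bind N := one; substituting into the one remaining equation that mentions N gives: X2 = times(one, Y1).
Bind X2 := times(one, Y1); no other remaining equation mentions X2.
Occurs check fails: Y1 occurs in times(Y1, n); the equation Y1 = times(Y1, n) has no finite solution.

FAIL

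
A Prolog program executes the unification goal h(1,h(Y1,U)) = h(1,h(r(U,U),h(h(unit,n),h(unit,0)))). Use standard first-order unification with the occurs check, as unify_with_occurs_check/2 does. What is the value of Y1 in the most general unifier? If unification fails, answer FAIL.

Decompose h/2: 1 = 1,  h(Y1,U) = h(r(U,U),h(h(unit,n),h(unit,0))).
Delete trivial equation 1 = 1.
Decompose h/2: Y1 = r(U,U),  U = h(h(unit,n),h(unit,0)).
Bind Y1 := r(U,U); no other remaining equation mentions Y1.
Bind U := h(h(unit,n),h(unit,0)). Substituting into the earlier binding gives Y1 := r(h(h(unit,n),h(unit,0)),h(h(unit,n),h(unit,0))).
MGU = { Y1 = r(h(h(unit,n),h(unit,0)),h(h(unit,n),h(unit,0))), U = h(h(unit,n),h(unit,0)) }, so Y1 = r(h(h(unit,n),h(unit,0)),h(h(unit,n),h(unit,0))).

r(h(h(unit,n),h(unit,0)),h(h(unit,n),h(unit,0)))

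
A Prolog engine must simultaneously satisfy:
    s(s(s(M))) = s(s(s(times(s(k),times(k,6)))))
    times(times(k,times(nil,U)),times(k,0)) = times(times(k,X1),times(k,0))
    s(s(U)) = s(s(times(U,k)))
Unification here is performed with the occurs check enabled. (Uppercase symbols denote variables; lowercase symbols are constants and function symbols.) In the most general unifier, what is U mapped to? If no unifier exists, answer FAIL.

Decompose s/1: s(s(M)) = s(s(times(s(k),times(k,6)))).
Decompose s/1: s(M) = s(times(s(k),times(k,6))).
Decompose s/1: M = times(s(k),times(k,6)).
Bind M := times(s(k),times(k,6)); no other remaining equation mentions M.
Decompose times/2: times(k,times(nil,U)) = times(k,X1),  times(k,0) = times(k,0).
Decompose times/2: k = k,  times(nil,U) = X1.
Delete trivial equation k = k.
Bind X1 := times(nil,U); no other remaining equation mentions X1.
Delete trivial equation times(k,0) = times(k,0).
Decompose s/1: s(U) = s(times(U,k)).
Decompose s/1: U = times(U,k).
Occurs check fails: U occurs in times(U,k); the equation U = times(U,k) has no finite solution.

FAIL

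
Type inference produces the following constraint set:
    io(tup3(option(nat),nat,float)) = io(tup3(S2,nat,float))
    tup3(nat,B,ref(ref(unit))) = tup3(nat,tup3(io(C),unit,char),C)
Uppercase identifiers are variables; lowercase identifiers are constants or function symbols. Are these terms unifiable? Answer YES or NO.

YES

Decompose io/1: tup3(option(nat),nat,float) = tup3(S2,nat,float).
Decompose tup3/3: option(nat) = S2,  nat = nat,  float = float.
Bind S2 := option(nat); no other remaining equation mentions S2.
Delete trivial equation nat = nat.
Delete trivial equation float = float.
Decompose tup3/3: nat = nat,  B = tup3(io(C),unit,char),  ref(ref(unit)) = C.
Delete trivial equation nat = nat.
Bind B := tup3(io(C),unit,char); no other remaining equation mentions B.
Bind C := ref(ref(unit)). Substituting into the earlier binding gives B := tup3(io(ref(ref(unit))),unit,char).
No equations remain and no clash or occurs-check failure arose, so a unifier exists.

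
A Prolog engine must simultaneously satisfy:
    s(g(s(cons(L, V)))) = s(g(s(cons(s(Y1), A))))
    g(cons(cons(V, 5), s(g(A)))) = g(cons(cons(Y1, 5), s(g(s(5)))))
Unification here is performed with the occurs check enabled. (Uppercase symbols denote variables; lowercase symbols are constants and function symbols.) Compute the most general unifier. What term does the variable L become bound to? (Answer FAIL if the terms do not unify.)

s(s(5))

Decompose s/1: g(s(cons(L, V))) = g(s(cons(s(Y1), A))).
Decompose g/1: s(cons(L, V)) = s(cons(s(Y1), A)).
Decompose s/1: cons(L, V) = cons(s(Y1), A).
Decompose cons/2: L = s(Y1),  V = A.
Bind L := s(Y1); no other remaining equation mentions L.
Bind V := A; substituting into the remaining equation gives: g(cons(cons(A, 5), s(g(A)))) = g(cons(cons(Y1, 5), s(g(s(5))))).
Decompose g/1: cons(cons(A, 5), s(g(A))) = cons(cons(Y1, 5), s(g(s(5)))).
Decompose cons/2: cons(A, 5) = cons(Y1, 5),  s(g(A)) = s(g(s(5))).
Decompose cons/2: A = Y1,  5 = 5.
Bind A := Y1; substituting into the one remaining equation that mentions A gives: s(g(Y1)) = s(g(s(5))). Substituting into the earlier binding gives V := Y1.
Delete trivial equation 5 = 5.
Decompose s/1: g(Y1) = g(s(5)).
Decompose g/1: Y1 = s(5).
Bind Y1 := s(5). Substituting into the earlier bindings gives L := s(s(5)), V := s(5), A := s(5).
MGU = { L -> s(s(5)), V -> s(5), A -> s(5), Y1 -> s(5) }, so L -> s(s(5)).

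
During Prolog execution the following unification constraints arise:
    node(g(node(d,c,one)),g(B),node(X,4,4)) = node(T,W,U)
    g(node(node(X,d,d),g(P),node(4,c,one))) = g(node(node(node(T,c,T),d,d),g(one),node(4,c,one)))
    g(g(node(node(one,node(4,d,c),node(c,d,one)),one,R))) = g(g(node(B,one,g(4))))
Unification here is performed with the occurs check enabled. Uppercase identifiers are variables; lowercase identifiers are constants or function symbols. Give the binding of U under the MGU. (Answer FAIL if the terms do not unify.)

node(node(g(node(d,c,one)),c,g(node(d,c,one))),4,4)

Decompose node/3: g(node(d,c,one)) = T,  g(B) = W,  node(X,4,4) = U.
Bind T := g(node(d,c,one)); substituting into the one remaining equation that mentions T gives: g(node(node(X,d,d),g(P),node(4,c,one))) = g(node(node(node(g(node(d,c,one)),c,g(node(d,c,one))),d,d),g(one),node(4,c,one))).
Bind W := g(B); no other remaining equation mentions W.
Bind U := node(X,4,4); no other remaining equation mentions U.
Decompose g/1: node(node(X,d,d),g(P),node(4,c,one)) = node(node(node(g(node(d,c,one)),c,g(node(d,c,one))),d,d),g(one),node(4,c,one)).
Decompose node/3: node(X,d,d) = node(node(g(node(d,c,one)),c,g(node(d,c,one))),d,d),  g(P) = g(one),  node(4,c,one) = node(4,c,one).
Decompose node/3: X = node(g(node(d,c,one)),c,g(node(d,c,one))),  d = d,  d = d.
Bind X := node(g(node(d,c,one)),c,g(node(d,c,one))); no other remaining equation mentions X. Substituting into the earlier binding gives U := node(node(g(node(d,c,one)),c,g(node(d,c,one))),4,4).
Delete trivial equation d = d.
Delete trivial equation d = d.
Decompose g/1: P = one.
Bind P := one; no other remaining equation mentions P.
Delete trivial equation node(4,c,one) = node(4,c,one).
Decompose g/1: g(node(node(one,node(4,d,c),node(c,d,one)),one,R)) = g(node(B,one,g(4))).
Decompose g/1: node(node(one,node(4,d,c),node(c,d,one)),one,R) = node(B,one,g(4)).
Decompose node/3: node(one,node(4,d,c),node(c,d,one)) = B,  one = one,  R = g(4).
Bind B := node(one,node(4,d,c),node(c,d,one)); no other remaining equation mentions B. Substituting into the earlier binding gives W := g(node(one,node(4,d,c),node(c,d,one))).
Delete trivial equation one = one.
Bind R := g(4).
MGU = { T -> g(node(d,c,one)), W -> g(node(one,node(4,d,c),node(c,d,one))), U -> node(node(g(node(d,c,one)),c,g(node(d,c,one))),4,4), X -> node(g(node(d,c,one)),c,g(node(d,c,one))), P -> one, B -> node(one,node(4,d,c),node(c,d,one)), R -> g(4) }, so U -> node(node(g(node(d,c,one)),c,g(node(d,c,one))),4,4).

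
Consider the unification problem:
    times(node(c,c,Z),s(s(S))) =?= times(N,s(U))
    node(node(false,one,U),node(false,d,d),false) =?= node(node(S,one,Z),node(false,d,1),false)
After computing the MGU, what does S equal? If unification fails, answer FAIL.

FAIL

Decompose times/2: node(c,c,Z) =?= N,  s(s(S)) =?= s(U).
Bind N := node(c,c,Z); no other remaining equation mentions N.
Decompose s/1: s(S) =?= U.
Bind U := s(S); substituting into the remaining equation gives: node(node(false,one,s(S)),node(false,d,d),false) =?= node(node(S,one,Z),node(false,d,1),false).
Decompose node/3: node(false,one,s(S)) =?= node(S,one,Z),  node(false,d,d) =?= node(false,d,1),  false =?= false.
Decompose node/3: false =?= S,  one =?= one,  s(S) =?= Z.
Bind S := false; substituting into the one remaining equation that mentions S gives: s(false) =?= Z. Substituting into the earlier binding gives U := s(false).
Delete trivial equation one =?= one.
Bind Z := s(false); no other remaining equation mentions Z. Substituting into the earlier binding gives N := node(c,c,s(false)).
Decompose node/3: false =?= false,  d =?= d,  d =?= 1.
Delete trivial equation false =?= false.
Delete trivial equation d =?= d.
Clash: constants d and 1 differ; no unifier exists.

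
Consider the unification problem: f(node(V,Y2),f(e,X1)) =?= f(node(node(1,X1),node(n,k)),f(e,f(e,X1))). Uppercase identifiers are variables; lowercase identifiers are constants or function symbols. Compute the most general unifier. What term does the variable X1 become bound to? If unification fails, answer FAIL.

FAIL

Decompose f/2: node(V,Y2) =?= node(node(1,X1),node(n,k)),  f(e,X1) =?= f(e,f(e,X1)).
Decompose node/2: V =?= node(1,X1),  Y2 =?= node(n,k).
Bind V := node(1,X1); no other remaining equation mentions V.
Bind Y2 := node(n,k); no other remaining equation mentions Y2.
Decompose f/2: e =?= e,  X1 =?= f(e,X1).
Delete trivial equation e =?= e.
Occurs check fails: X1 occurs in f(e,X1); the equation X1 =?= f(e,X1) has no finite solution.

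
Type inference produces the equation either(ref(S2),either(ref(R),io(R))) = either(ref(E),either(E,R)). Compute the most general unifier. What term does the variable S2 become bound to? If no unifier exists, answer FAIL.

Decompose either/2: ref(S2) = ref(E),  either(ref(R),io(R)) = either(E,R).
Decompose ref/1: S2 = E.
Bind S2 := E; no other remaining equation mentions S2.
Decompose either/2: ref(R) = E,  io(R) = R.
Bind E := ref(R); no other remaining equation mentions E. Substituting into the earlier binding gives S2 := ref(R).
Occurs check fails: R occurs in io(R); the equation R = io(R) has no finite solution.

FAIL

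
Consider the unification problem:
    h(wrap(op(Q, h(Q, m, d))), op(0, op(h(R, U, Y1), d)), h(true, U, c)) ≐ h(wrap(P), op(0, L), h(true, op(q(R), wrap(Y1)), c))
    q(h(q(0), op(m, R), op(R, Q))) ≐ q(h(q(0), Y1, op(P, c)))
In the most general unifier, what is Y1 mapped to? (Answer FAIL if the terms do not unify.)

op(m, op(c, h(c, m, d)))

Decompose h/3: wrap(op(Q, h(Q, m, d))) ≐ wrap(P),  op(0, op(h(R, U, Y1), d)) ≐ op(0, L),  h(true, U, c) ≐ h(true, op(q(R), wrap(Y1)), c).
Decompose wrap/1: op(Q, h(Q, m, d)) ≐ P.
Bind P := op(Q, h(Q, m, d)); substituting into the one remaining equation that mentions P gives: q(h(q(0), op(m, R), op(R, Q))) ≐ q(h(q(0), Y1, op(op(Q, h(Q, m, d)), c))).
Decompose op/2: 0 ≐ 0,  op(h(R, U, Y1), d) ≐ L.
Delete trivial equation 0 ≐ 0.
Bind L := op(h(R, U, Y1), d); no other remaining equation mentions L.
Decompose h/3: true ≐ true,  U ≐ op(q(R), wrap(Y1)),  c ≐ c.
Delete trivial equation true ≐ true.
Bind U := op(q(R), wrap(Y1)); no other remaining equation mentions U. Substituting into the earlier binding gives L := op(h(R, op(q(R), wrap(Y1)), Y1), d).
Delete trivial equation c ≐ c.
Decompose q/1: h(q(0), op(m, R), op(R, Q)) ≐ h(q(0), Y1, op(op(Q, h(Q, m, d)), c)).
Decompose h/3: q(0) ≐ q(0),  op(m, R) ≐ Y1,  op(R, Q) ≐ op(op(Q, h(Q, m, d)), c).
Delete trivial equation q(0) ≐ q(0).
Bind Y1 := op(m, R); no other remaining equation mentions Y1. Substituting into the earlier bindings gives L := op(h(R, op(q(R), wrap(op(m, R))), op(m, R)), d), U := op(q(R), wrap(op(m, R))).
Decompose op/2: R ≐ op(Q, h(Q, m, d)),  Q ≐ c.
Bind R := op(Q, h(Q, m, d)); no other remaining equation mentions R. Substituting into the earlier bindings gives L := op(h(op(Q, h(Q, m, d)), op(q(op(Q, h(Q, m, d))), wrap(op(m, op(Q, h(Q, m, d))))), op(m, op(Q, h(Q, m, d)))), d), U := op(q(op(Q, h(Q, m, d))), wrap(op(m, op(Q, h(Q, m, d))))), Y1 := op(m, op(Q, h(Q, m, d))).
Bind Q := c. Substituting into the earlier bindings gives P := op(c, h(c, m, d)), L := op(h(op(c, h(c, m, d)), op(q(op(c, h(c, m, d))), wrap(op(m, op(c, h(c, m, d))))), op(m, op(c, h(c, m, d)))), d), U := op(q(op(c, h(c, m, d))), wrap(op(m, op(c, h(c, m, d))))), Y1 := op(m, op(c, h(c, m, d))), R := op(c, h(c, m, d)).
MGU = { P := op(c, h(c, m, d)), L := op(h(op(c, h(c, m, d)), op(q(op(c, h(c, m, d))), wrap(op(m, op(c, h(c, m, d))))), op(m, op(c, h(c, m, d)))), d), U := op(q(op(c, h(c, m, d))), wrap(op(m, op(c, h(c, m, d))))), Y1 := op(m, op(c, h(c, m, d))), R := op(c, h(c, m, d)), Q := c }, so Y1 := op(m, op(c, h(c, m, d))).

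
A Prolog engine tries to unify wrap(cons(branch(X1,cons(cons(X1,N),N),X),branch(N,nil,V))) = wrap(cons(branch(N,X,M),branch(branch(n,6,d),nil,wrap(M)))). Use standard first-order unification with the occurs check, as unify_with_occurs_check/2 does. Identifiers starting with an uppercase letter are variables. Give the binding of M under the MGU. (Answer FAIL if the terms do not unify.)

Decompose wrap/1: cons(branch(X1,cons(cons(X1,N),N),X),branch(N,nil,V)) = cons(branch(N,X,M),branch(branch(n,6,d),nil,wrap(M))).
Decompose cons/2: branch(X1,cons(cons(X1,N),N),X) = branch(N,X,M),  branch(N,nil,V) = branch(branch(n,6,d),nil,wrap(M)).
Decompose branch/3: X1 = N,  cons(cons(X1,N),N) = X,  X = M.
Bind X1 := N; substituting into the one remaining equation that mentions X1 gives: cons(cons(N,N),N) = X.
Bind X := cons(cons(N,N),N); substituting into the one remaining equation that mentions X gives: cons(cons(N,N),N) = M.
Bind M := cons(cons(N,N),N); substituting into the remaining equation gives: branch(N,nil,V) = branch(branch(n,6,d),nil,wrap(cons(cons(N,N),N))).
Decompose branch/3: N = branch(n,6,d),  nil = nil,  V = wrap(cons(cons(N,N),N)).
Bind N := branch(n,6,d); substituting into the one remaining equation that mentions N gives: V = wrap(cons(cons(branch(n,6,d),branch(n,6,d)),branch(n,6,d))). Substituting into the earlier bindings gives X1 := branch(n,6,d), X := cons(cons(branch(n,6,d),branch(n,6,d)),branch(n,6,d)), M := cons(cons(branch(n,6,d),branch(n,6,d)),branch(n,6,d)).
Delete trivial equation nil = nil.
Bind V := wrap(cons(cons(branch(n,6,d),branch(n,6,d)),branch(n,6,d))).
MGU = { X1 ↦ branch(n,6,d), X ↦ cons(cons(branch(n,6,d),branch(n,6,d)),branch(n,6,d)), M ↦ cons(cons(branch(n,6,d),branch(n,6,d)),branch(n,6,d)), N ↦ branch(n,6,d), V ↦ wrap(cons(cons(branch(n,6,d),branch(n,6,d)),branch(n,6,d))) }, so M ↦ cons(cons(branch(n,6,d),branch(n,6,d)),branch(n,6,d)).

cons(cons(branch(n,6,d),branch(n,6,d)),branch(n,6,d))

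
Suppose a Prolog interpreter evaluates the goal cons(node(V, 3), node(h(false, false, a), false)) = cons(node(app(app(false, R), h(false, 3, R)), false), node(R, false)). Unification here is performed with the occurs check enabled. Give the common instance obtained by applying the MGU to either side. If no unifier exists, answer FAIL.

Decompose cons/2: node(V, 3) = node(app(app(false, R), h(false, 3, R)), false),  node(h(false, false, a), false) = node(R, false).
Decompose node/2: V = app(app(false, R), h(false, 3, R)),  3 = false.
Bind V := app(app(false, R), h(false, 3, R)); no other remaining equation mentions V.
Clash: constants 3 and false differ; no unifier exists.

FAIL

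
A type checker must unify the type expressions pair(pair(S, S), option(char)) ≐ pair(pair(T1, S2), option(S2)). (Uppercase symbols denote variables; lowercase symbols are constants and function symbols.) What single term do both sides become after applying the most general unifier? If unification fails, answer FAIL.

Decompose pair/2: pair(S, S) ≐ pair(T1, S2),  option(char) ≐ option(S2).
Decompose pair/2: S ≐ T1,  S ≐ S2.
Bind S := T1; substituting into the one remaining equation that mentions S gives: T1 ≐ S2.
Bind T1 := S2; no other remaining equation mentions T1. Substituting into the earlier binding gives S := S2.
Decompose option/1: char ≐ S2.
Bind S2 := char. Substituting into the earlier bindings gives S := char, T1 := char.
Applying the MGU to either side gives pair(pair(char, char), option(char)).

pair(pair(char, char), option(char))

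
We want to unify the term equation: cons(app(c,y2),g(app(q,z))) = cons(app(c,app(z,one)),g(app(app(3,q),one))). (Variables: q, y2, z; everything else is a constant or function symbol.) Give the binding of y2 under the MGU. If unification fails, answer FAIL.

Decompose cons/2: app(c,y2) = app(c,app(z,one)),  g(app(q,z)) = g(app(app(3,q),one)).
Decompose app/2: c = c,  y2 = app(z,one).
Delete trivial equation c = c.
Bind y2 := app(z,one); no other remaining equation mentions y2.
Decompose g/1: app(q,z) = app(app(3,q),one).
Decompose app/2: q = app(3,q),  z = one.
Occurs check fails: q occurs in app(3,q); the equation q = app(3,q) has no finite solution.

FAIL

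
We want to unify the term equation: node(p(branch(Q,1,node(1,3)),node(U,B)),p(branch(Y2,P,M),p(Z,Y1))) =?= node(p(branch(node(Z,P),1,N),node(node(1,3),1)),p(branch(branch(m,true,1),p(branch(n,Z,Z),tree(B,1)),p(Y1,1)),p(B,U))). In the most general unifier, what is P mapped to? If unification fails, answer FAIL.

Decompose node/2: p(branch(Q,1,node(1,3)),node(U,B)) =?= p(branch(node(Z,P),1,N),node(node(1,3),1)),  p(branch(Y2,P,M),p(Z,Y1)) =?= p(branch(branch(m,true,1),p(branch(n,Z,Z),tree(B,1)),p(Y1,1)),p(B,U)).
Decompose p/2: branch(Q,1,node(1,3)) =?= branch(node(Z,P),1,N),  node(U,B) =?= node(node(1,3),1).
Decompose branch/3: Q =?= node(Z,P),  1 =?= 1,  node(1,3) =?= N.
Bind Q := node(Z,P); no other remaining equation mentions Q.
Delete trivial equation 1 =?= 1.
Bind N := node(1,3); no other remaining equation mentions N.
Decompose node/2: U =?= node(1,3),  B =?= 1.
Bind U := node(1,3); substituting into the one remaining equation that mentions U gives: p(branch(Y2,P,M),p(Z,Y1)) =?= p(branch(branch(m,true,1),p(branch(n,Z,Z),tree(B,1)),p(Y1,1)),p(B,node(1,3))).
Bind B := 1; substituting into the remaining equation gives: p(branch(Y2,P,M),p(Z,Y1)) =?= p(branch(branch(m,true,1),p(branch(n,Z,Z),tree(1,1)),p(Y1,1)),p(1,node(1,3))).
Decompose p/2: branch(Y2,P,M) =?= branch(branch(m,true,1),p(branch(n,Z,Z),tree(1,1)),p(Y1,1)),  p(Z,Y1) =?= p(1,node(1,3)).
Decompose branch/3: Y2 =?= branch(m,true,1),  P =?= p(branch(n,Z,Z),tree(1,1)),  M =?= p(Y1,1).
Bind Y2 := branch(m,true,1); no other remaining equation mentions Y2.
Bind P := p(branch(n,Z,Z),tree(1,1)); no other remaining equation mentions P. Substituting into the earlier binding gives Q := node(Z,p(branch(n,Z,Z),tree(1,1))).
Bind M := p(Y1,1); no other remaining equation mentions M.
Decompose p/2: Z =?= 1,  Y1 =?= node(1,3).
Bind Z := 1; no other remaining equation mentions Z. Substituting into the earlier bindings gives Q := node(1,p(branch(n,1,1),tree(1,1))), P := p(branch(n,1,1),tree(1,1)).
Bind Y1 := node(1,3). Substituting into the earlier binding gives M := p(node(1,3),1).
MGU = { Q -> node(1,p(branch(n,1,1),tree(1,1))), N -> node(1,3), U -> node(1,3), B -> 1, Y2 -> branch(m,true,1), P -> p(branch(n,1,1),tree(1,1)), M -> p(node(1,3),1), Z -> 1, Y1 -> node(1,3) }, so P -> p(branch(n,1,1),tree(1,1)).

p(branch(n,1,1),tree(1,1))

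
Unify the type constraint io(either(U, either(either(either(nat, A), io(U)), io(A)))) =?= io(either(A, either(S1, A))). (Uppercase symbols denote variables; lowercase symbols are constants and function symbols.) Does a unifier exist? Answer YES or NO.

NO

Decompose io/1: either(U, either(either(either(nat, A), io(U)), io(A))) =?= either(A, either(S1, A)).
Decompose either/2: U =?= A,  either(either(either(nat, A), io(U)), io(A)) =?= either(S1, A).
Bind U := A; substituting into the remaining equation gives: either(either(either(nat, A), io(A)), io(A)) =?= either(S1, A).
Decompose either/2: either(either(nat, A), io(A)) =?= S1,  io(A) =?= A.
Bind S1 := either(either(nat, A), io(A)); no other remaining equation mentions S1.
Occurs check fails: A occurs in io(A); the equation A =?= io(A) has no finite solution.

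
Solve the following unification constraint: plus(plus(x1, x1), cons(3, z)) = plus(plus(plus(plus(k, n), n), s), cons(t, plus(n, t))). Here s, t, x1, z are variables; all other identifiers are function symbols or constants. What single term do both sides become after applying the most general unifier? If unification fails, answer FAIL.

Decompose plus/2: plus(x1, x1) = plus(plus(plus(k, n), n), s),  cons(3, z) = cons(t, plus(n, t)).
Decompose plus/2: x1 = plus(plus(k, n), n),  x1 = s.
Bind x1 := plus(plus(k, n), n); substituting into the one remaining equation that mentions x1 gives: plus(plus(k, n), n) = s.
Bind s := plus(plus(k, n), n); no other remaining equation mentions s.
Decompose cons/2: 3 = t,  z = plus(n, t).
Bind t := 3; substituting into the remaining equation gives: z = plus(n, 3).
Bind z := plus(n, 3).
Applying the MGU to either side gives plus(plus(plus(plus(k, n), n), plus(plus(k, n), n)), cons(3, plus(n, 3))).

plus(plus(plus(plus(k, n), n), plus(plus(k, n), n)), cons(3, plus(n, 3)))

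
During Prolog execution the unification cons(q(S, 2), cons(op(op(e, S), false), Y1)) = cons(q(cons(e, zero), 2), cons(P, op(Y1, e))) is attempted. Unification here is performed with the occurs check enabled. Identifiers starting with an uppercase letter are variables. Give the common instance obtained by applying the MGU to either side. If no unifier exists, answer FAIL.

FAIL

Decompose cons/2: q(S, 2) = q(cons(e, zero), 2),  cons(op(op(e, S), false), Y1) = cons(P, op(Y1, e)).
Decompose q/2: S = cons(e, zero),  2 = 2.
Bind S := cons(e, zero); substituting into the one remaining equation that mentions S gives: cons(op(op(e, cons(e, zero)), false), Y1) = cons(P, op(Y1, e)).
Delete trivial equation 2 = 2.
Decompose cons/2: op(op(e, cons(e, zero)), false) = P,  Y1 = op(Y1, e).
Bind P := op(op(e, cons(e, zero)), false); no other remaining equation mentions P.
Occurs check fails: Y1 occurs in op(Y1, e); the equation Y1 = op(Y1, e) has no finite solution.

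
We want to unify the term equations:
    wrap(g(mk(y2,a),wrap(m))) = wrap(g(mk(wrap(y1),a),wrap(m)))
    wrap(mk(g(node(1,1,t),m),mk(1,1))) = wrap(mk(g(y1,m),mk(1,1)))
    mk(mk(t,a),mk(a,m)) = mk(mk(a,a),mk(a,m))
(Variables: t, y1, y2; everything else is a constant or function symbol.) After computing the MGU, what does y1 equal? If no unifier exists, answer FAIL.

node(1,1,a)

Decompose wrap/1: g(mk(y2,a),wrap(m)) = g(mk(wrap(y1),a),wrap(m)).
Decompose g/2: mk(y2,a) = mk(wrap(y1),a),  wrap(m) = wrap(m).
Decompose mk/2: y2 = wrap(y1),  a = a.
Bind y2 := wrap(y1); no other remaining equation mentions y2.
Delete trivial equation a = a.
Delete trivial equation wrap(m) = wrap(m).
Decompose wrap/1: mk(g(node(1,1,t),m),mk(1,1)) = mk(g(y1,m),mk(1,1)).
Decompose mk/2: g(node(1,1,t),m) = g(y1,m),  mk(1,1) = mk(1,1).
Decompose g/2: node(1,1,t) = y1,  m = m.
Bind y1 := node(1,1,t); no other remaining equation mentions y1. Substituting into the earlier binding gives y2 := wrap(node(1,1,t)).
Delete trivial equation m = m.
Delete trivial equation mk(1,1) = mk(1,1).
Decompose mk/2: mk(t,a) = mk(a,a),  mk(a,m) = mk(a,m).
Decompose mk/2: t = a,  a = a.
Bind t := a; no other remaining equation mentions t. Substituting into the earlier bindings gives y2 := wrap(node(1,1,a)), y1 := node(1,1,a).
Delete trivial equation a = a.
Delete trivial equation mk(a,m) = mk(a,m).
MGU = { y2 := wrap(node(1,1,a)), y1 := node(1,1,a), t := a }, so y1 := node(1,1,a).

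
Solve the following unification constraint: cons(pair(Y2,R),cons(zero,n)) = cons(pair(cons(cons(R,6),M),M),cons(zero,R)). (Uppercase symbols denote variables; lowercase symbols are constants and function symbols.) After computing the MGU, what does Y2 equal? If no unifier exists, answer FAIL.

Decompose cons/2: pair(Y2,R) = pair(cons(cons(R,6),M),M),  cons(zero,n) = cons(zero,R).
Decompose pair/2: Y2 = cons(cons(R,6),M),  R = M.
Bind Y2 := cons(cons(R,6),M); no other remaining equation mentions Y2.
Bind R := M; substituting into the remaining equation gives: cons(zero,n) = cons(zero,M). Substituting into the earlier binding gives Y2 := cons(cons(M,6),M).
Decompose cons/2: zero = zero,  n = M.
Delete trivial equation zero = zero.
Bind M := n. Substituting into the earlier bindings gives Y2 := cons(cons(n,6),n), R := n.
MGU = { Y2 := cons(cons(n,6),n), R := n, M := n }, so Y2 := cons(cons(n,6),n).

cons(cons(n,6),n)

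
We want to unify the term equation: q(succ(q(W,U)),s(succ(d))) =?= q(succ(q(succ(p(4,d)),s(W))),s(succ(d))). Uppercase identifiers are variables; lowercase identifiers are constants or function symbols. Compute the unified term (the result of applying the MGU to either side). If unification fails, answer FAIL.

Decompose q/2: succ(q(W,U)) =?= succ(q(succ(p(4,d)),s(W))),  s(succ(d)) =?= s(succ(d)).
Decompose succ/1: q(W,U) =?= q(succ(p(4,d)),s(W)).
Decompose q/2: W =?= succ(p(4,d)),  U =?= s(W).
Bind W := succ(p(4,d)); substituting into the one remaining equation that mentions W gives: U =?= s(succ(p(4,d))).
Bind U := s(succ(p(4,d))); no other remaining equation mentions U.
Delete trivial equation s(succ(d)) =?= s(succ(d)).
Applying the MGU to either side gives q(succ(q(succ(p(4,d)),s(succ(p(4,d))))),s(succ(d))).

q(succ(q(succ(p(4,d)),s(succ(p(4,d))))),s(succ(d)))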